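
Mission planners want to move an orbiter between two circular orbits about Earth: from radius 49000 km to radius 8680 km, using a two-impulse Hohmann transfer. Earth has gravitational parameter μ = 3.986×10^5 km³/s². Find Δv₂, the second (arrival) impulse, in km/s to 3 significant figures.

Δv₂ = 2.06 km/s

Semi-major axis of the transfer orbit: a_t = (49000 + 8680)/2 = 28840 km.
Circular speed at r = 8680 km: v_c = √(μ/r) = 6.777 km/s.
Transfer-orbit speed at the same r (vis-viva, a = a_t): v_t = √[μ(2/r − 1/a_t)] = 8.833 km/s.
Δv₂ = |v_t − v_c| = |8.833 − 6.777| = 2.056 km/s.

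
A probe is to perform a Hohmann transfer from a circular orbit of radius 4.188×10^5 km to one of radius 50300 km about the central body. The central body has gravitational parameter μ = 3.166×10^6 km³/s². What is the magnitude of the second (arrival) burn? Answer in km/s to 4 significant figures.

The Hohmann ellipse has a_t = (r₁ + r₂)/2 = 2.3455×10^5 km.
Circular speed at r = 50300 km: v_c = √(μ/r) = 7.93362 km/s.
Vis-viva on the transfer ellipse at r = 50300 km gives v_t = √[μ(2/r − 1/a_t)] = 10.6013 km/s.
Δv₂ = |v_t − v_c| = |10.6013 − 7.93362| = 2.668 km/s.

Δv₂ = 2.668 km/s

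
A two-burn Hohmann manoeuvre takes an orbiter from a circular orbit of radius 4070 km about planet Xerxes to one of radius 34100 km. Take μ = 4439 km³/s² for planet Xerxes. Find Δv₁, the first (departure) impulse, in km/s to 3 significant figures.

Δv₁ = 0.352 km/s

Transfer-ellipse semi-major axis a_t = (r₁ + r₂)/2 = (4070 + 34100)/2 = 19085 km.
On the circular orbit at r = 4070 km, v_c = √(μ/r) = 1.04435 km/s.
Transfer-orbit speed at the same r (vis-viva, a = a_t): v_t = √[μ(2/r − 1/a_t)] = 1.39597 km/s.
Δv₁ = |v_t − v_c| = |1.39597 − 1.04435| = 0.3516 km/s.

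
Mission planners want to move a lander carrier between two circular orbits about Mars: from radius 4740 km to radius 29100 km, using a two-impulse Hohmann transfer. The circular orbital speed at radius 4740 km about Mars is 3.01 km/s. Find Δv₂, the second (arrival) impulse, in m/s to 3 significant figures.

Δv₂ = 572 m/s

From the circular-orbit relation v² = μ/r at r = 4740 km: μ = v²r = (3.01)² × 4740 = 42944.9 km³/s².
Semi-major axis of the transfer orbit: a_t = (4740 + 29100)/2 = 16920 km.
On the circular orbit at r = 29100 km, v_c = √(μ/r) = 1.2148 km/s.
Vis-viva on the transfer ellipse at r = 29100 km gives v_t = √[μ(2/r − 1/a_t)] = 0.64298 km/s.
Δv₂ = |v_t − v_c| = |0.64298 − 1.2148| = 0.5718 km/s.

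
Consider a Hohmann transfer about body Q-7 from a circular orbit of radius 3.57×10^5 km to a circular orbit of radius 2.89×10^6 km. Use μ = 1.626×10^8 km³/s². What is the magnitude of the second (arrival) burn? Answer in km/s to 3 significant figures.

Semi-major axis of the transfer orbit: a_t = (3.570×10^5 + 2.890×10^6)/2 = 1.6235×10^6 km.
Circular speed at r = 2.890×10^6 km: v_c = √(μ/r) = 7.50087 km/s.
Transfer-orbit speed at the same r (vis-viva, a = a_t): v_t = √[μ(2/r − 1/a_t)] = 3.51738 km/s.
Δv₂ = |v_t − v_c| = |3.51738 − 7.50087| = 3.983 km/s.

Δv₂ = 3.98 km/s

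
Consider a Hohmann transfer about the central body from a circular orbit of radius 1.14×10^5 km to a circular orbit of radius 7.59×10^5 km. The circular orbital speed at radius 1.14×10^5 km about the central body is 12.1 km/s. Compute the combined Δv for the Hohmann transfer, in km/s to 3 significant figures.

From the circular-orbit relation v² = μ/r at r = 1.14×10^5 km: μ = v²r = (12.1)² × 1.14×10^5 = 1.66907×10^7 km³/s².
Semi-major axis of the transfer orbit: a_t = (1.140×10^5 + 7.590×10^5)/2 = 4.365×10^5 km.
Circular speed at r₁: v₁ = √(μ/r₁) = √(1.66907×10^7/1.140×10^5) = 12.100 km/s.
On the transfer ellipse at r₁, vis-viva equation gives v_p = √[μ(2/r₁ − 1/a_t)] = 15.956 km/s.
First burn Δv₁ = |v_p − v₁| = 3.856 km/s.
At r₂, v₂ = √(μ/r₂) = 4.689 km/s.
Transfer-orbit speed at r₂: v_a = √[μ(2/r₂ − 1/a_t)] = 2.396 km/s.
Second burn Δv₂ = |v₂ − v_a| = 2.293 km/s.
Total Δv = Δv₁ + Δv₂ = 6.149 km/s.

Δv = 6.15 km/s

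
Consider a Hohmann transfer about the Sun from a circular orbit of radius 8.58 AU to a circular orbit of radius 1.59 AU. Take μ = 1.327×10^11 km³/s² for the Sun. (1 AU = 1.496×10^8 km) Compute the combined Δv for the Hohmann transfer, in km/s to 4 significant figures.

In km: r₁ = 8.58 × 1.496×10^8 = 1.283568×10^9 km; r₂ = 1.59 × 1.496×10^8 = 2.37864×10^8 km.
Semi-major axis of the transfer orbit: a_t = (1.283568×10^9 + 2.37864×10^8)/2 = 7.60716×10^8 km.
At r₁ the circular-orbit speed is v₁ = √(μ/r₁) = 10.168 km/s.
Transfer-orbit speed at r₁ (v² = μ(2/r − 1/a)): v_a = √[μ(2/r₁ − 1/a_t)] = 5.6856 km/s.
First burn Δv₁ = |v_a − v₁| = 4.482 km/s.
At r₂, v₂ = √(μ/r₂) = 23.620 km/s.
Transfer-orbit speed at r₂: v_p = √[μ(2/r₂ − 1/a_t)] = 30.681 km/s.
Second burn Δv₂ = |v₂ − v_p| = 7.061 km/s.
Total Δv = Δv₁ + Δv₂ = 11.54 km/s.

Δv = 11.54 km/s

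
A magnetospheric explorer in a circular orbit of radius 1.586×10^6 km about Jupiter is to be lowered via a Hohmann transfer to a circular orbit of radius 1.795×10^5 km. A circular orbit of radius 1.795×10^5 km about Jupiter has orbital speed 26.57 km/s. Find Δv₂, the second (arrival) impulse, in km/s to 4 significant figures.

Δv₂ = 9.044 km/s

From the circular-orbit relation v² = μ/r at r = 1.795×10^5 km: μ = v²r = (26.57)² × 1.795×10^5 = 1.26721×10^8 km³/s².
Transfer-ellipse semi-major axis a_t = (r₁ + r₂)/2 = (1.586×10^6 + 1.795×10^5)/2 = 8.8275×10^5 km.
Circular speed at r = 1.795×10^5 km: v_c = √(μ/r) = 26.570 km/s.
Transfer-orbit speed at the same r (vis-viva, a = a_t): v_t = √[μ(2/r − 1/a_t)] = 35.614 km/s.
Δv₂ = |v_t − v_c| = |35.614 − 26.570| = 9.044 km/s.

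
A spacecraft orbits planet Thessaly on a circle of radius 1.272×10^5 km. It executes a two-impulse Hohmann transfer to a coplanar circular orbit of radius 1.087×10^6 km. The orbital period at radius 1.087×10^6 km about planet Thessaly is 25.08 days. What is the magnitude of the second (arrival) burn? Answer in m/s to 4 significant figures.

Δv₂ = 1709 m/s

From Kepler's third law T² = 4π²r³/μ at r = 1.087×10^6 km, T = 25.08 days = 25.08 × 86400 s = 2.166912×10^6 s: μ = 4π²r³/T² = 1.07986×10^7 km³/s².
Semi-major axis of the transfer orbit: a_t = (1.272×10^5 + 1.087×10^6)/2 = 6.071×10^5 km.
On the circular orbit at r = 1.087×10^6 km, v_c = √(μ/r) = 3.152 km/s.
Vis-viva on the transfer ellipse at r = 1.087×10^6 km gives v_t = √[μ(2/r − 1/a_t)] = 1.443 km/s.
Δv₂ = |v_t − v_c| = |1.443 − 3.152| = 1.709 km/s.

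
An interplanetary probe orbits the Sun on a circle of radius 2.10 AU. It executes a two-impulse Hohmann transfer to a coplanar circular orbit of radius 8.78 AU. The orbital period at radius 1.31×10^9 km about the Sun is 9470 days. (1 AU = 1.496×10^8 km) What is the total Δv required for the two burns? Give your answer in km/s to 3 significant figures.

From Kepler's third law T² = 4π²r³/μ at r = 1.31×10^9 km, T = 9470 days = 9470 × 86400 s = 8.18208×10^8 s: μ = 4π²r³/T² = 1.32570×10^11 km³/s².
In km: r₁ = 2.10 × 1.496×10^8 = 3.1416×10^8 km; r₂ = 8.78 × 1.496×10^8 = 1.313488×10^9 km.
Transfer-ellipse semi-major axis a_t = (r₁ + r₂)/2 = (3.1416×10^8 + 1.313488×10^9)/2 = 8.13824×10^8 km.
Circular speed at r₁: v₁ = √(μ/r₁) = √(1.32570×10^11/3.1416×10^8) = 20.54223 km/s.
On the transfer ellipse at r₁, v² = μ(2/r − 1/a) gives v_p = √[μ(2/r₁ − 1/a_t)] = 26.09729 km/s.
First burn Δv₁ = |v_p − v₁| = 5.555060 km/s.
Circular speed at r₂: v₂ = √(μ/r₂) = 10.04639 km/s.
Transfer-orbit speed at r₂: v_a = √[μ(2/r₂ − 1/a_t)] = 6.241949 km/s.
Second burn Δv₂ = |v₂ − v_a| = 3.804441 km/s.
Δv = Δv₁ + Δv₂ = 5.555060 + 3.804441 = 9.360 km/s.

Δv = 9.36 km/s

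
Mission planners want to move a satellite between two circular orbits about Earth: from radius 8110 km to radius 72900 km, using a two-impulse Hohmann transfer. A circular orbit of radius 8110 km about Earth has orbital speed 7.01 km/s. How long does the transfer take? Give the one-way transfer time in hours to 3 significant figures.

t = 11.3 hours

From the circular-orbit relation v² = μ/r at r = 8110 km: μ = v²r = (7.01)² × 8110 = 3.98526×10^5 km³/s².
The Hohmann ellipse has a_t = (r₁ + r₂)/2 = 40505 km.
Half the transfer-orbit period gives t = π√(a_t³/μ) = 40570 s.
Converting: 40570 s ÷ 3600 s/hour = 11.3 hours.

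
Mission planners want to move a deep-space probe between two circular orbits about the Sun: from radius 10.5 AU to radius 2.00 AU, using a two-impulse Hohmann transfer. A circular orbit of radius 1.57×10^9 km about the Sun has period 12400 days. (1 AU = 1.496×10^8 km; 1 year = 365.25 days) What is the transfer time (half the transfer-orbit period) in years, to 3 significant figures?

t = 7.80 years

From Kepler's third law T² = 4π²r³/μ at r = 1.57×10^9 km, T = 12400 days = 12400 × 86400 s = 1.07136×10^9 s: μ = 4π²r³/T² = 1.33103×10^11 km³/s².
In km: r₁ = 10.5 × 1.496×10^8 = 1.5708×10^9 km; r₂ = 2.00 × 1.496×10^8 = 2.992×10^8 km.
The Hohmann ellipse has a_t = (r₁ + r₂)/2 = 9.350×10^8 km.
By Kepler's third law the transfer-orbit period is T = 2π√(a_t³/μ), so t = T/2 = 2.462×10^8 s.
Converting: 2.462×10^8 s ÷ 3.15576×10^7 s/year (365.25 × 86400) = 7.80 years.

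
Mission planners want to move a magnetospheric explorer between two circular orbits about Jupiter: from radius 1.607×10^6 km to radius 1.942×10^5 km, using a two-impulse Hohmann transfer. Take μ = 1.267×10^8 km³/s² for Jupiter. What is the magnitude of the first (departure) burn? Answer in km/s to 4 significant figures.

Δv₁ = 4.756 km/s

The Hohmann ellipse has a_t = (r₁ + r₂)/2 = 9.006×10^5 km.
Circular speed at r = 1.607×10^6 km: v_c = √(μ/r) = 8.879 km/s.
Transfer-orbit speed at the same r (vis-viva, a = a_t): v_t = √[μ(2/r − 1/a_t)] = 4.123 km/s.
Δv₁ = |v_t − v_c| = |4.123 − 8.879| = 4.756 km/s.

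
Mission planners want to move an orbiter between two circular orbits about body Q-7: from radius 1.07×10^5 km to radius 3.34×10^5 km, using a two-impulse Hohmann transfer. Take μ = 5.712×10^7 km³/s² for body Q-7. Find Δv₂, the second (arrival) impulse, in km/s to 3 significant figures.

Transfer-ellipse semi-major axis a_t = (r₁ + r₂)/2 = (1.070×10^5 + 3.340×10^5)/2 = 2.205×10^5 km.
On the circular orbit at r = 3.340×10^5 km, v_c = √(μ/r) = 13.0774 km/s.
Transfer-orbit speed at the same r (vis-viva, a = a_t): v_t = √[μ(2/r − 1/a_t)] = 9.10979 km/s.
Δv₂ = |v_t − v_c| = |9.10979 − 13.0774| = 3.968 km/s.

Δv₂ = 3.97 km/s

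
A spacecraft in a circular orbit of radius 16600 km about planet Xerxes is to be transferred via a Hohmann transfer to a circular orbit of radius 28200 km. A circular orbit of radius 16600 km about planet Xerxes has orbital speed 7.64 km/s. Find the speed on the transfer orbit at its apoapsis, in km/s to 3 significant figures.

v = 5.05 km/s

From the circular-orbit relation v² = μ/r at r = 16600 km: μ = v²r = (7.64)² × 16600 = 9.68935×10^5 km³/s².
Transfer-ellipse semi-major axis a_t = (r₁ + r₂)/2 = (16600 + 28200)/2 = 22400 km.
The apoapsis of the transfer ellipse is at r = 28200 km.
From the vis-viva equation, v = √[μ(2/r − 1/a_t)] = 5.046 km/s.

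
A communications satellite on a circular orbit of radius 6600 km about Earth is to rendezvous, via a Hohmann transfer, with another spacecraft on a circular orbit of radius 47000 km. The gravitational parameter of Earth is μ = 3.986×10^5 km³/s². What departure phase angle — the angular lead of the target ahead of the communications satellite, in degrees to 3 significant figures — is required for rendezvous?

Transfer-ellipse semi-major axis a_t = (r₁ + r₂)/2 = (6600 + 47000)/2 = 26800 km.
The half-period of the transfer ellipse is t = π√(a_t³/μ) = 21831.5 s.
Target angular speed ω₂ = √(μ/r₂³) = 6.19615×10^-5 rad/s.
Angle swept by the target during transfer: ω₂·t = 1.35271 rad = 77.505°.
The communications satellite traverses 180° on the transfer ellipse, so the target must lead by 180° − 77.505° = 102°.

φ = 102°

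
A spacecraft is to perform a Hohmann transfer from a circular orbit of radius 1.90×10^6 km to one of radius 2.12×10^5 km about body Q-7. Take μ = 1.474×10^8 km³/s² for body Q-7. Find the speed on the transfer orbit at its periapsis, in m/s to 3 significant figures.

v = 35400 m/s

Transfer-ellipse semi-major axis a_t = (r₁ + r₂)/2 = (1.900×10^6 + 2.120×10^5)/2 = 1.056×10^6 km.
At periapsis, r = 2.120×10^5 km.
Applying v² = μ(2/r − 1/a_t): v = 35.37 km/s.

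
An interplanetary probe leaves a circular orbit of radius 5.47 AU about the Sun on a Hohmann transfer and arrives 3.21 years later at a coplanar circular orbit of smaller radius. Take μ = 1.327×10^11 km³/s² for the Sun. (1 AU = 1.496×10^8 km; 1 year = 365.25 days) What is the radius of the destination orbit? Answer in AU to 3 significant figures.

r₂ = 1.44 AU

In km: r₁ = 5.47 × 1.496×10^8 = 8.18312×10^8 km.
Transfer time t = 3.21 years × 365.25 × 86400 s = 1.01299896×10^8 s, and t = π√(a_t³/μ).
So a_t = (μ t²/π²)^(1/3) = (1.327×10^11 × (1.01299896×10^8)² / π²)^(1/3) = 5.1673×10^8 km.
Since a_t = (r₁ + r₂)/2, r₂ = 2a_t − r₁ = 2×5.1673×10^8 − 8.18312×10^8 = 2.15148×10^8 km.
In AU: r₂ = 2.15148×10^8 / 1.496×10^8 = 1.44 AU.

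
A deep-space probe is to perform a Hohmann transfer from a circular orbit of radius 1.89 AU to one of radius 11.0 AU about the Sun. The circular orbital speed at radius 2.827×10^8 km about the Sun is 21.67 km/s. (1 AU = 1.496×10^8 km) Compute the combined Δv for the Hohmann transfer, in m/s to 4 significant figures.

From the circular-orbit relation v² = μ/r at r = 2.827×10^8 km: μ = v²r = (21.67)² × 2.827×10^8 = 1.32753×10^11 km³/s².
In km: r₁ = 1.89 × 1.496×10^8 = 2.82744×10^8 km; r₂ = 11.0 × 1.496×10^8 = 1.6456×10^9 km.
The Hohmann ellipse has a_t = (r₁ + r₂)/2 = 9.64172×10^8 km.
At r₁ the circular-orbit speed is v₁ = √(μ/r₁) = 21.67 km/s.
Transfer-orbit speed at r₁ (vis-viva): v_p = √[μ(2/r₁ − 1/a_t)] = 28.31 km/s.
First burn Δv₁ = |v_p − v₁| = 6.640 km/s.
Circular speed at r₂: v₂ = √(μ/r₂) = 8.982 km/s.
Transfer-orbit speed at r₂: v_a = √[μ(2/r₂ − 1/a_t)] = 4.864 km/s.
Second burn Δv₂ = |v₂ − v_a| = 4.118 km/s.
Total Δv = Δv₁ + Δv₂ = 10.76 km/s.

Δv = 10760 m/s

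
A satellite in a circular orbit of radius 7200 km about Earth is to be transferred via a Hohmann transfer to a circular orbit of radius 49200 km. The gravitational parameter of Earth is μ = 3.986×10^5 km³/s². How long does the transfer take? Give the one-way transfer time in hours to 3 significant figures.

t = 6.55 hours

Semi-major axis of the transfer orbit: a_t = (7200 + 49200)/2 = 28200 km.
Transfer time t = π√(a_t³/μ) = π√((28200)³ / 3.986×10^5) = 23564 s.
Converting: 23564 s ÷ 3600 s/hour = 6.55 hours.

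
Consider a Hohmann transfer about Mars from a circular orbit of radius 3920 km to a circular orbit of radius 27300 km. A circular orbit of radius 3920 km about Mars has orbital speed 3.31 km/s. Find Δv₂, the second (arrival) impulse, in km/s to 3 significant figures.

From the circular-orbit relation v² = μ/r at r = 3920 km: μ = v²r = (3.31)² × 3920 = 42947.9 km³/s².
Semi-major axis of the transfer orbit: a_t = (3920 + 27300)/2 = 15610 km.
On the circular orbit at r = 27300 km, v_c = √(μ/r) = 1.25427 km/s.
Vis-viva on the transfer ellipse at r = 27300 km gives v_t = √[μ(2/r − 1/a_t)] = 0.628538 km/s.
Δv₂ = |v_t − v_c| = |0.628538 − 1.25427| = 0.6257 km/s.

Δv₂ = 0.626 km/s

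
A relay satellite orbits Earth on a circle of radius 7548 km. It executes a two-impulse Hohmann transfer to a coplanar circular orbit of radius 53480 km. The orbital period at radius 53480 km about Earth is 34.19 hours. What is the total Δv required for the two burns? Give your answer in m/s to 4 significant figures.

Δv = 3726 m/s

From Kepler's third law T² = 4π²r³/μ at r = 53480 km, T = 34.19 hours = 34.19 × 3600 s = 1.23084×10^5 s: μ = 4π²r³/T² = 3.98594×10^5 km³/s².
Transfer-ellipse semi-major axis a_t = (r₁ + r₂)/2 = (7548 + 53480)/2 = 30514 km.
At r₁ the circular-orbit speed is v₁ = √(μ/r₁) = 7.2669 km/s.
On the transfer ellipse at r₁, v² = μ(2/r − 1/a) gives v_p = √[μ(2/r₁ − 1/a_t)] = 9.6205 km/s.
First burn Δv₁ = |v_p − v₁| = 2.354 km/s.
Circular speed at r₂: v₂ = √(μ/r₂) = 2.730 km/s.
Transfer-orbit speed at r₂: v_a = √[μ(2/r₂ − 1/a_t)] = 1.358 km/s.
Second burn Δv₂ = |v₂ − v_a| = 1.372 km/s.
Δv = Δv₁ + Δv₂ = 2.354 + 1.372 = 3.726 km/s.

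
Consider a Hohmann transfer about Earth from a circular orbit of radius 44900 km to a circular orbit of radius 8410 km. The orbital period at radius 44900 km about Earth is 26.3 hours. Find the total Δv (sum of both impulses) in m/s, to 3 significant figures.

From Kepler's third law T² = 4π²r³/μ at r = 44900 km, T = 26.3 hours = 26.3 × 3600 s = 94680 s: μ = 4π²r³/T² = 3.98641×10^5 km³/s².
The Hohmann ellipse has a_t = (r₁ + r₂)/2 = 26655 km.
Circular speed at r₁: v₁ = √(μ/r₁) = √(3.98641×10^5/44900) = 2.980 km/s.
On the transfer ellipse at r₁, vis-viva gives v_a = √[μ(2/r₁ − 1/a_t)] = 1.674 km/s.
First burn Δv₁ = |v_a − v₁| = 1.306 km/s.
At r₂, v₂ = √(μ/r₂) = 6.885 km/s.
Transfer-orbit speed at r₂: v_p = √[μ(2/r₂ − 1/a_t)] = 8.936 km/s.
Second burn Δv₂ = |v₂ − v_p| = 2.051 km/s.
Δv = Δv₁ + Δv₂ = 1.306 + 2.051 = 3.357 km/s.

Δv = 3360 m/s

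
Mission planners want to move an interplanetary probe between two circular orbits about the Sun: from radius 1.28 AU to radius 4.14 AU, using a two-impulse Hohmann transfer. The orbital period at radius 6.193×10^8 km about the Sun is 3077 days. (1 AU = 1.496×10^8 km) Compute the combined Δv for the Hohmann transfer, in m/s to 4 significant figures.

From Kepler's third law T² = 4π²r³/μ at r = 6.193×10^8 km, T = 3077 days = 3077 × 86400 s = 2.658528×10^8 s: μ = 4π²r³/T² = 1.32672×10^11 km³/s².
In km: r₁ = 1.28 × 1.496×10^8 = 1.91488×10^8 km; r₂ = 4.14 × 1.496×10^8 = 6.19344×10^8 km.
The Hohmann ellipse has a_t = (r₁ + r₂)/2 = 4.05416×10^8 km.
Circular speed at r₁: v₁ = √(μ/r₁) = √(1.32672×10^11/1.91488×10^8) = 26.322 km/s.
Transfer-orbit speed at r₁ (vis-viva): v_p = √[μ(2/r₁ − 1/a_t)] = 32.534 km/s.
First burn Δv₁ = |v_p − v₁| = 6.212 km/s.
Circular speed at r₂: v₂ = √(μ/r₂) = 14.636 km/s.
Transfer-orbit speed at r₂: v_a = √[μ(2/r₂ − 1/a_t)] = 10.059 km/s.
Second burn Δv₂ = |v₂ − v_a| = 4.577 km/s.
Total Δv = Δv₁ + Δv₂ = 10.79 km/s.

Δv = 10790 m/s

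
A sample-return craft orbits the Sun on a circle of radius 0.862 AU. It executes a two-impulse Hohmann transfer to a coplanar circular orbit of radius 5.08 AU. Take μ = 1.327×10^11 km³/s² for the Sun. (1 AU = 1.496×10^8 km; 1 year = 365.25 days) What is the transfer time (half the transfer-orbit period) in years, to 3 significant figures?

t = 2.56 years

In km: r₁ = 0.862 × 1.496×10^8 = 1.289552×10^8 km; r₂ = 5.08 × 1.496×10^8 = 7.59968×10^8 km.
Transfer-ellipse semi-major axis a_t = (r₁ + r₂)/2 = (1.289552×10^8 + 7.59968×10^8)/2 = 4.444616×10^8 km.
Half the transfer-orbit period gives t = π√(a_t³/μ) = 8.081×10^7 s.
Converting: 8.081×10^7 s ÷ 3.15576×10^7 s/year (365.25 × 86400) = 2.56 years.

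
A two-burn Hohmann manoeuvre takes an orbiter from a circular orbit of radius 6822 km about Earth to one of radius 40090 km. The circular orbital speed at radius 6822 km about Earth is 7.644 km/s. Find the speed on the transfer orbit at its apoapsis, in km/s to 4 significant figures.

From the circular-orbit relation v² = μ/r at r = 6822 km: μ = v²r = (7.644)² × 6822 = 3.98614×10^5 km³/s².
The Hohmann ellipse has a_t = (r₁ + r₂)/2 = 23456 km.
The apoapsis of the transfer ellipse is at r = 40090 km.
Vis-viva: v = √[μ(2/r − 1/a_t)] = √[3.98614×10^5 × (2/40090 − 1/23456)] = 1.701 km/s.

v = 1.701 km/s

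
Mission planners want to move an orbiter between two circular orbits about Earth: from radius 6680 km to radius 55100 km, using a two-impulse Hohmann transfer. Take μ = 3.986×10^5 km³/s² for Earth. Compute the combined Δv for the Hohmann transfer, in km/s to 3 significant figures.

Δv = 4.03 km/s

The Hohmann ellipse has a_t = (r₁ + r₂)/2 = 30890 km.
At r₁ the circular-orbit speed is v₁ = √(μ/r₁) = 7.7247 km/s.
Transfer-orbit speed at r₁ (vis-viva): v_p = √[μ(2/r₁ − 1/a_t)] = 10.317 km/s.
First burn Δv₁ = |v_p − v₁| = 2.592 km/s.
Circular speed at r₂: v₂ = √(μ/r₂) = 2.690 km/s.
Transfer-orbit speed at r₂: v_a = √[μ(2/r₂ − 1/a_t)] = 1.251 km/s.
Second burn Δv₂ = |v₂ − v_a| = 1.439 km/s.
Δv = Δv₁ + Δv₂ = 2.592 + 1.439 = 4.031 km/s.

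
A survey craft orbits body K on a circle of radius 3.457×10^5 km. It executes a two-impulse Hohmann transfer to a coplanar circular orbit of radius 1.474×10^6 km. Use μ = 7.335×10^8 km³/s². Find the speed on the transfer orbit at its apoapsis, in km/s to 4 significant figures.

The Hohmann ellipse has a_t = (r₁ + r₂)/2 = 9.0985×10^5 km.
The apoapsis of the transfer ellipse is at r = 1.474×10^6 km.
From the vis-viva equation, v = √[μ(2/r − 1/a_t)] = 13.75 km/s.

v = 13.75 km/s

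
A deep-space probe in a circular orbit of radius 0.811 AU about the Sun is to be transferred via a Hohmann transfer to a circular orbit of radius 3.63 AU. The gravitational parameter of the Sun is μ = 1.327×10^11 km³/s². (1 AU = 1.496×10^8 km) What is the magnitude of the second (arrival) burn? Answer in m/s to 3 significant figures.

In km: r₁ = 0.811 × 1.496×10^8 = 1.213256×10^8 km; r₂ = 3.63 × 1.496×10^8 = 5.43048×10^8 km.
Semi-major axis of the transfer orbit: a_t = (1.213256×10^8 + 5.43048×10^8)/2 = 3.321868×10^8 km.
On the circular orbit at r = 5.43048×10^8 km, v_c = √(μ/r) = 15.632 km/s.
Transfer-orbit speed at the same r (vis-viva, a = a_t): v_t = √[μ(2/r − 1/a_t)] = 9.4472 km/s.
Δv₂ = |v_t − v_c| = |9.4472 − 15.632| = 6.185 km/s.

Δv₂ = 6180 m/s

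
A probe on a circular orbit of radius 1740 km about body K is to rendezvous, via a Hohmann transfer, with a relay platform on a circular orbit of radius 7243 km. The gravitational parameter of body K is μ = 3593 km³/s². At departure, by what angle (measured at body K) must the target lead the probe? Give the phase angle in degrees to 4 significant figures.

φ = 92.10°

The Hohmann ellipse has a_t = (r₁ + r₂)/2 = 4491.5 km.
Transfer time t = π√(a_t³/μ) = 15776 s.
Target angular speed ω₂ = √(μ/r₂³) = 9.7241×10^-5 rad/s.
Angle swept by the target during transfer: ω₂·t = 1.5341 rad = 87.90°.
The probe traverses 180° on the transfer ellipse, so the target must lead by 180° − 87.90° = 92.10°.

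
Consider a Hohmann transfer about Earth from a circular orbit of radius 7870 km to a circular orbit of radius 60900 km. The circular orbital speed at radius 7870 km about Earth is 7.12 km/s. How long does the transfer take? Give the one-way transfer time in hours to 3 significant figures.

t = 8.81 hours

From the circular-orbit relation v² = μ/r at r = 7870 km: μ = v²r = (7.12)² × 7870 = 3.98965×10^5 km³/s².
The Hohmann ellipse has a_t = (r₁ + r₂)/2 = 34385 km.
By Kepler's third law the transfer-orbit period is T = 2π√(a_t³/μ), so t = T/2 = 31710 s.
Converting: 31710 s ÷ 3600 s/hour = 8.81 hours.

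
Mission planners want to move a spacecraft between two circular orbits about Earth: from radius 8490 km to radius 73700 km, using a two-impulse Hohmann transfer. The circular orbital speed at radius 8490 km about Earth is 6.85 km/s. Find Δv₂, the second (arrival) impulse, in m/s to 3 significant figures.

From the circular-orbit relation v² = μ/r at r = 8490 km: μ = v²r = (6.85)² × 8490 = 3.98372×10^5 km³/s².
Semi-major axis of the transfer orbit: a_t = (8490 + 73700)/2 = 41095 km.
On the circular orbit at r = 73700 km, v_c = √(μ/r) = 2.325 km/s.
Transfer-orbit speed at the same r (vis-viva, a = a_t): v_t = √[μ(2/r − 1/a_t)] = 1.057 km/s.
Δv₂ = |v_t − v_c| = |1.057 − 2.325| = 1.268 km/s.

Δv₂ = 1270 m/s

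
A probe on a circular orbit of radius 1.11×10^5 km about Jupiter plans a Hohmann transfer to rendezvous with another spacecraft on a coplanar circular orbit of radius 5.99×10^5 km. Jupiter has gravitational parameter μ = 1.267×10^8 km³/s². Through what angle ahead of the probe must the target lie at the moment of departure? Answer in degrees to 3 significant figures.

φ = 97.9°

Semi-major axis of the transfer orbit: a_t = (1.110×10^5 + 5.990×10^5)/2 = 3.550×10^5 km.
The half-period of the transfer ellipse is t = π√(a_t³/μ) = 59034 s.
Target angular speed ω₂ = √(μ/r₂³) = 2.4280×10^-5 rad/s.
Angle swept by the target during transfer: ω₂·t = 1.4333 rad = 82.12°.
The probe traverses 180° on the transfer ellipse, so the target must lead by 180° − 82.12° = 97.9°.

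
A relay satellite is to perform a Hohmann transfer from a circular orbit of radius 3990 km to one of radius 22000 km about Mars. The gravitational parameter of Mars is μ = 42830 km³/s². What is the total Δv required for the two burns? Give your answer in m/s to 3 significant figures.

Semi-major axis of the transfer orbit: a_t = (3990 + 22000)/2 = 12995 km.
Circular speed at r₁: v₁ = √(μ/r₁) = √(42830/3990) = 3.27633 km/s.
Transfer-orbit speed at r₁ (vis-viva): v_p = √[μ(2/r₁ − 1/a_t)] = 4.26296 km/s.
First burn Δv₁ = |v_p − v₁| = 0.9866 km/s.
At r₂, v₂ = √(μ/r₂) = 1.39528 km/s.
Transfer-orbit speed at r₂: v_a = √[μ(2/r₂ − 1/a_t)] = 0.773145 km/s.
Second burn Δv₂ = |v₂ − v_a| = 0.6221 km/s.
Total Δv = Δv₁ + Δv₂ = 1.609 km/s.

Δv = 1610 m/s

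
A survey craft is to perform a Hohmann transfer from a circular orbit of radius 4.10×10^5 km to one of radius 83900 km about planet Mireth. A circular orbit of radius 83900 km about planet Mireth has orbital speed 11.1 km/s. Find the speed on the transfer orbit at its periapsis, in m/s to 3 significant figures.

From the circular-orbit relation v² = μ/r at r = 83900 km: μ = v²r = (11.1)² × 83900 = 1.03373×10^7 km³/s².
Transfer-ellipse semi-major axis a_t = (r₁ + r₂)/2 = (4.100×10^5 + 83900)/2 = 2.4695×10^5 km.
At periapsis, r = 83900 km.
Vis-viva: v = √[μ(2/r − 1/a_t)] = √[1.03373×10^7 × (2/83900 − 1/2.4695×10^5)] = 14.30 km/s.

v = 14300 m/s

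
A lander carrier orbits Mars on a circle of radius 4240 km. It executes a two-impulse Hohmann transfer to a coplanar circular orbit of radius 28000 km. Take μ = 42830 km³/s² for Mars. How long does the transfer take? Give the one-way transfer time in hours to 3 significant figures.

Transfer-ellipse semi-major axis a_t = (r₁ + r₂)/2 = (4240 + 28000)/2 = 16120 km.
By Kepler's third law the transfer-orbit period is T = 2π√(a_t³/μ), so t = T/2 = 31070 s.
Converting: 31070 s ÷ 3600 s/hour = 8.63 hours.

t = 8.63 hours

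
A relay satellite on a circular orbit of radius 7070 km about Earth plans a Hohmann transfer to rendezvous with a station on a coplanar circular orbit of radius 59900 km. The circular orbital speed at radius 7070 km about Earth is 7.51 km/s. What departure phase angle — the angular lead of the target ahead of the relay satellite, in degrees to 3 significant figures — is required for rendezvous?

From the circular-orbit relation v² = μ/r at r = 7070 km: μ = v²r = (7.51)² × 7070 = 3.98749×10^5 km³/s².
Transfer-ellipse semi-major axis a_t = (r₁ + r₂)/2 = (7070 + 59900)/2 = 33485 km.
Transfer time t = π√(a_t³/μ) = 30480 s.
Target angular speed ω₂ = √(μ/r₂³) = 4.307×10^-5 rad/s.
Angle swept by the target during transfer: ω₂·t = 1.313 rad = 75.23°.
The relay satellite traverses 180° on the transfer ellipse, so the target must lead by 180° − 75.23° = 105°.

φ = 105°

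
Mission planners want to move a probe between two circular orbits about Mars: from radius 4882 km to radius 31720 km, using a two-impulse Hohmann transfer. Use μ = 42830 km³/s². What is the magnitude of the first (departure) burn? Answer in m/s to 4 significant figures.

Δv₁ = 937.5 m/s

Semi-major axis of the transfer orbit: a_t = (4882 + 31720)/2 = 18301 km.
On the circular orbit at r = 4882 km, v_c = √(μ/r) = 2.96193 km/s.
Transfer-orbit speed at the same r (vis-viva, a = a_t): v_t = √[μ(2/r − 1/a_t)] = 3.89946 km/s.
Δv₁ = |v_t − v_c| = |3.89946 − 2.96193| = 0.9375 km/s.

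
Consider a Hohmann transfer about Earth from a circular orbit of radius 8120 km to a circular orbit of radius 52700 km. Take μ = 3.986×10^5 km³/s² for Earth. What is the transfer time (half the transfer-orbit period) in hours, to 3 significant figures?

The Hohmann ellipse has a_t = (r₁ + r₂)/2 = 30410 km.
By Kepler's third law the transfer-orbit period is T = 2π√(a_t³/μ), so t = T/2 = 26390 s.
Converting: 26390 s ÷ 3600 s/hour = 7.33 hours.

t = 7.33 hours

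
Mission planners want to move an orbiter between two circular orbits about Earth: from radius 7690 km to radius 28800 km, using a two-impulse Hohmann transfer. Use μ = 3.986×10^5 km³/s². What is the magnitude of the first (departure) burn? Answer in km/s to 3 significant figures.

The Hohmann ellipse has a_t = (r₁ + r₂)/2 = 18245 km.
On the circular orbit at r = 7690 km, v_c = √(μ/r) = 7.1996 km/s.
Vis-viva on the transfer ellipse at r = 7690 km gives v_t = √[μ(2/r − 1/a_t)] = 9.0454 km/s.
Δv₁ = |v_t − v_c| = |9.0454 − 7.1996| = 1.846 km/s.

Δv₁ = 1.85 km/s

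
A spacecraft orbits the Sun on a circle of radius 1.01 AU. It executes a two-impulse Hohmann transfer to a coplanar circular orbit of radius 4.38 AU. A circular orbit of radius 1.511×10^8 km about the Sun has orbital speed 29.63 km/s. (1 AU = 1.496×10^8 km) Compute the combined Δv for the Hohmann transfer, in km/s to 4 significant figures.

Δv = 13.66 km/s

From the circular-orbit relation v² = μ/r at r = 1.511×10^8 km: μ = v²r = (29.63)² × 1.511×10^8 = 1.32656×10^11 km³/s².
In km: r₁ = 1.01 × 1.496×10^8 = 1.51096×10^8 km; r₂ = 4.38 × 1.496×10^8 = 6.55248×10^8 km.
Transfer-ellipse semi-major axis a_t = (r₁ + r₂)/2 = (1.51096×10^8 + 6.55248×10^8)/2 = 4.03172×10^8 km.
At r₁ the circular-orbit speed is v₁ = √(μ/r₁) = 29.630 km/s.
Transfer-orbit speed at r₁ (vis-viva): v_p = √[μ(2/r₁ − 1/a_t)] = 37.774 km/s.
First burn Δv₁ = |v_p − v₁| = 8.144 km/s.
Circular speed at r₂: v₂ = √(μ/r₂) = 14.2286 km/s.
Transfer-orbit speed at r₂: v_a = √[μ(2/r₂ − 1/a_t)] = 8.71048 km/s.
Second burn Δv₂ = |v₂ − v_a| = 5.518 km/s.
Δv = Δv₁ + Δv₂ = 8.144 + 5.518 = 13.66 km/s.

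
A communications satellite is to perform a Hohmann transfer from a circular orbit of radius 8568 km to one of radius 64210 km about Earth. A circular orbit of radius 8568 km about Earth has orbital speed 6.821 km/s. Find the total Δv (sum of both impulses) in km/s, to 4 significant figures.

From the circular-orbit relation v² = μ/r at r = 8568 km: μ = v²r = (6.821)² × 8568 = 3.98635×10^5 km³/s².
The Hohmann ellipse has a_t = (r₁ + r₂)/2 = 36389 km.
At r₁ the circular-orbit speed is v₁ = √(μ/r₁) = 6.8210 km/s.
On the transfer ellipse at r₁, vis-viva equation gives v_p = √[μ(2/r₁ − 1/a_t)] = 9.0608 km/s.
First burn Δv₁ = |v_p − v₁| = 2.2398 km/s.
Circular speed at r₂: v₂ = √(μ/r₂) = 2.4916 km/s.
Transfer-orbit speed at r₂: v_a = √[μ(2/r₂ − 1/a_t)] = 1.2090 km/s.
Second burn Δv₂ = |v₂ − v_a| = 1.2826 km/s.
Total Δv = Δv₁ + Δv₂ = 3.522 km/s.

Δv = 3.522 km/s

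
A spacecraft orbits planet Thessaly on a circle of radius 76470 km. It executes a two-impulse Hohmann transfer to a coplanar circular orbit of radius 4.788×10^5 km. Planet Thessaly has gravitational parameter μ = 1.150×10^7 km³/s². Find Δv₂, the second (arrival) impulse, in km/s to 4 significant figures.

The Hohmann ellipse has a_t = (r₁ + r₂)/2 = 2.77635×10^5 km.
Circular speed at r = 4.788×10^5 km: v_c = √(μ/r) = 4.901 km/s.
Vis-viva on the transfer ellipse at r = 4.788×10^5 km gives v_t = √[μ(2/r − 1/a_t)] = 2.572 km/s.
Δv₂ = |v_t − v_c| = |2.572 − 4.901| = 2.329 km/s.

Δv₂ = 2.329 km/s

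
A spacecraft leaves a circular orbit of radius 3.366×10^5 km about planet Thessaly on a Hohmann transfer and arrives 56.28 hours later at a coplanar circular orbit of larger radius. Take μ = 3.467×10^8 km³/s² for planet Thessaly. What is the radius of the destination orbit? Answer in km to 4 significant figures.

r₂ = 1.923×10^6 km

Transfer time t = 56.28 hours = 2.02608×10^5 s, and t = π√(a_t³/μ).
So a_t = (μ t²/π²)^(1/3) = (3.467×10^8 × (2.02608×10^5)² / π²)^(1/3) = 1.1298×10^6 km.
Since a_t = (r₁ + r₂)/2, r₂ = 2a_t − r₁ = 2×1.1298×10^6 − 3.366×10^5 = 1.923×10^6 km.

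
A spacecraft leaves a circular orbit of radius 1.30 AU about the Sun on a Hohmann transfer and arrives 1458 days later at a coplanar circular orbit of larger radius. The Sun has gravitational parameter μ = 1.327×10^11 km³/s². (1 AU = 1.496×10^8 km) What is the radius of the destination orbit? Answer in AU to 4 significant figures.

r₂ = 6.689 AU

In km: r₁ = 1.30 × 1.496×10^8 = 1.9448×10^8 km.
Transfer time t = 1458 days = 1.259712×10^8 s, and t = π√(a_t³/μ).
So a_t = (μ t²/π²)^(1/3) = (1.327×10^11 × (1.259712×10^8)² / π²)^(1/3) = 5.9755×10^8 km.
Since a_t = (r₁ + r₂)/2, r₂ = 2a_t − r₁ = 2×5.9755×10^8 − 1.9448×10^8 = 1.00062×10^9 km.
In AU: r₂ = 1.00062×10^9 / 1.496×10^8 = 6.689 AU.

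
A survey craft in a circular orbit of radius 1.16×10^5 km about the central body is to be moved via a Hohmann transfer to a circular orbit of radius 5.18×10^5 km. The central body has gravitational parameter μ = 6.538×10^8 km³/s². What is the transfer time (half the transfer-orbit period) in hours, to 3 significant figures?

t = 6.09 hours

The Hohmann ellipse has a_t = (r₁ + r₂)/2 = 3.170×10^5 km.
Transfer time t = π√(a_t³/μ) = π√((3.170×10^5)³ / 6.538×10^8) = 21930 s.
Converting: 21930 s ÷ 3600 s/hour = 6.09 hours.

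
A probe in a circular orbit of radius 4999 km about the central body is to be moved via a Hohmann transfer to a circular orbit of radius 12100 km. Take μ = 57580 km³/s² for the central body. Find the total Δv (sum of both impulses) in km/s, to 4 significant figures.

Semi-major axis of the transfer orbit: a_t = (4999 + 12100)/2 = 8549.5 km.
Circular speed at r₁: v₁ = √(μ/r₁) = √(57580/4999) = 3.39386 km/s.
On the transfer ellipse at r₁, vis-viva equation gives v_p = √[μ(2/r₁ − 1/a_t)] = 4.03754 km/s.
First burn Δv₁ = |v_p − v₁| = 0.6437 km/s.
At r₂, v₂ = √(μ/r₂) = 2.18144 km/s.
Transfer-orbit speed at r₂: v_a = √[μ(2/r₂ − 1/a_t)] = 1.66807 km/s.
Second burn Δv₂ = |v₂ − v_a| = 0.5134 km/s.
Total Δv = Δv₁ + Δv₂ = 1.157 km/s.

Δv = 1.157 km/s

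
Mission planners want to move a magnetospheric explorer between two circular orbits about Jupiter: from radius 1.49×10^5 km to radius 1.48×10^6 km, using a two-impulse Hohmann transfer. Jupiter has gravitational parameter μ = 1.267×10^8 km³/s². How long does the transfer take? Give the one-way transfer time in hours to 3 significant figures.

t = 57.0 hours

The Hohmann ellipse has a_t = (r₁ + r₂)/2 = 8.145×10^5 km.
By Kepler's third law the transfer-orbit period is T = 2π√(a_t³/μ), so t = T/2 = 2.052×10^5 s.
Converting: 2.052×10^5 s ÷ 3600 s/hour = 57.0 hours.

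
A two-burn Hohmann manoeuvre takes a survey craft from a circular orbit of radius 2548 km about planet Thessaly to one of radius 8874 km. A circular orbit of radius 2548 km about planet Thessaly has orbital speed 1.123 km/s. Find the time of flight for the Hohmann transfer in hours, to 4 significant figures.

t = 6.644 hours

From the circular-orbit relation v² = μ/r at r = 2548 km: μ = v²r = (1.123)² × 2548 = 3213.36 km³/s².
The Hohmann ellipse has a_t = (r₁ + r₂)/2 = 5711 km.
Transfer time t = π√(a_t³/μ) = π√((5711)³ / 3213.36) = 23920 s.
Converting: 23920 s ÷ 3600 s/hour = 6.644 hours.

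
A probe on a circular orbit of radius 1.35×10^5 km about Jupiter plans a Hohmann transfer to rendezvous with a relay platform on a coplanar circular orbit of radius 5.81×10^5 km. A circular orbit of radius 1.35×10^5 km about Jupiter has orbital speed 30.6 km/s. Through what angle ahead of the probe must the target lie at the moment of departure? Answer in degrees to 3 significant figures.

φ = 92.9°

From the circular-orbit relation v² = μ/r at r = 1.35×10^5 km: μ = v²r = (30.6)² × 1.35×10^5 = 1.26409×10^8 km³/s².
The Hohmann ellipse has a_t = (r₁ + r₂)/2 = 3.580×10^5 km.
The half-period of the transfer ellipse is t = π√(a_t³/μ) = 59853 s.
Target angular speed ω₂ = √(μ/r₂³) = 2.5388×10^-5 rad/s.
Angle swept by the target during transfer: ω₂·t = 1.5195 rad = 87.06°.
The probe traverses 180° on the transfer ellipse, so the target must lead by 180° − 87.06° = 92.9°.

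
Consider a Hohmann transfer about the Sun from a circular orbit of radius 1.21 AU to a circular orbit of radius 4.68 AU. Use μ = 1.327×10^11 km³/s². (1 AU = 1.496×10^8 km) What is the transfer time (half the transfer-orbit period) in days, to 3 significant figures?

t = 923 days

In km: r₁ = 1.21 × 1.496×10^8 = 1.81016×10^8 km; r₂ = 4.68 × 1.496×10^8 = 7.00128×10^8 km.
Semi-major axis of the transfer orbit: a_t = (1.81016×10^8 + 7.00128×10^8)/2 = 4.40572×10^8 km.
Transfer time t = π√(a_t³/μ) = π√((4.40572×10^8)³ / 1.327×10^11) = 7.975×10^7 s.
Converting: 7.975×10^7 s ÷ 86400 s/day = 923 days.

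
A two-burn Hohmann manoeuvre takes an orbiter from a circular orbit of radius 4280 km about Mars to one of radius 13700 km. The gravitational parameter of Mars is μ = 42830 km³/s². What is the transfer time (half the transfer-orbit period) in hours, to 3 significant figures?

t = 3.59 hours

Semi-major axis of the transfer orbit: a_t = (4280 + 13700)/2 = 8990 km.
Transfer time t = π√(a_t³/μ) = π√((8990)³ / 42830) = 12940 s.
Converting: 12940 s ÷ 3600 s/hour = 3.59 hours.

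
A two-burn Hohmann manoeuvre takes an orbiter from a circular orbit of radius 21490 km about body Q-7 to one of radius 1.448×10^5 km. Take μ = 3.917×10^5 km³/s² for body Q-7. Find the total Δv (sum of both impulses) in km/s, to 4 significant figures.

Transfer-ellipse semi-major axis a_t = (r₁ + r₂)/2 = (21490 + 1.448×10^5)/2 = 83145 km.
Circular speed at r₁: v₁ = √(μ/r₁) = √(3.917×10^5/21490) = 4.2693 km/s.
Transfer-orbit speed at r₁ (v² = μ(2/r − 1/a)): v_p = √[μ(2/r₁ − 1/a_t)] = 5.6341 km/s.
First burn Δv₁ = |v_p − v₁| = 1.3648 km/s.
Circular speed at r₂: v₂ = √(μ/r₂) = 1.644722 km/s.
Transfer-orbit speed at r₂: v_a = √[μ(2/r₂ − 1/a_t)] = 0.8361663 km/s.
Second burn Δv₂ = |v₂ − v_a| = 0.80856 km/s.
Total Δv = Δv₁ + Δv₂ = 2.173 km/s.

Δv = 2.173 km/s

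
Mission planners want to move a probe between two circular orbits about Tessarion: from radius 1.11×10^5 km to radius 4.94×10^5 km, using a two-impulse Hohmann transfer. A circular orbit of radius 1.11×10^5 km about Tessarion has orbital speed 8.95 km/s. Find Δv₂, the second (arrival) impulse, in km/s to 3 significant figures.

From the circular-orbit relation v² = μ/r at r = 1.11×10^5 km: μ = v²r = (8.95)² × 1.11×10^5 = 8.89138×10^6 km³/s².
The Hohmann ellipse has a_t = (r₁ + r₂)/2 = 3.025×10^5 km.
Circular speed at r = 4.940×10^5 km: v_c = √(μ/r) = 4.2425 km/s.
Vis-viva on the transfer ellipse at r = 4.940×10^5 km gives v_t = √[μ(2/r − 1/a_t)] = 2.5699 km/s.
Δv₂ = |v_t − v_c| = |2.5699 − 4.2425| = 1.673 km/s.

Δv₂ = 1.67 km/s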